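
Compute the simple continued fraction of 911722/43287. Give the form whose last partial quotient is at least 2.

911722 = 21*43287 + 2695
43287 = 16*2695 + 167
2695 = 16*167 + 23
167 = 7*23 + 6
23 = 3*6 + 5
6 = 1*5 + 1
5 = 5*1 + 0  (stop)
So 911722/43287 = [21; 16, 16, 7, 3, 1, 5].

[21; 16, 16, 7, 3, 1, 5]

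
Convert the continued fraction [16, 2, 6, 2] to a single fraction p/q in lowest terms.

Using pₖ = aₖpₖ₋₁ + pₖ₋₂ and qₖ = aₖqₖ₋₁ + qₖ₋₂:
  k=0: a=16, p=16, q=1
  k=1: a=2, p=33, q=2
  k=2: a=6, p=214, q=13
  k=3: a=2, p=461, q=28

461/28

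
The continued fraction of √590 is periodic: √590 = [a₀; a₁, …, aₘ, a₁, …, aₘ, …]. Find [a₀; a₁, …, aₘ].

a₀ = ⌊√590⌋ = 24.
With m₀=0, d₀=1 and mₖ₊₁ = dₖaₖ − mₖ, dₖ₊₁ = (n − mₖ₊₁²)/dₖ, aₖ₊₁ = ⌊(a₀+mₖ₊₁)/dₖ₊₁⌋:
  k=1: m=24, d=14, a=3
  k=2: m=18, d=19, a=2
  k=3: m=20, d=10, a=4
  k=4: m=20, d=19, a=2
  k=5: m=18, d=14, a=3
  k=6: m=24, d=1, a=48
d=1 and a=2a₀=48 at k=6, so the next step gives (m, d) = (24, 14) again — its k=1 value — and the period has length 6.

[24; 3, 2, 4, 2, 3, 48]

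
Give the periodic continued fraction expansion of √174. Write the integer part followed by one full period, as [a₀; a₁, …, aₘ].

[13; 5, 4, 5, 26]

a₀ = ⌊√174⌋ = 13.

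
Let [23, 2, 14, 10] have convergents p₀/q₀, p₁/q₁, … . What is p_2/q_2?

Using pₖ = aₖpₖ₋₁ + pₖ₋₂, qₖ = aₖqₖ₋₁ + qₖ₋₂ (with p₋₁=1, p₋₂=0, q₋₁=0, q₋₂=1):
  k=0: a=23, p=23, q=1
  k=1: a=2, p=47, q=2
  k=2: a=14, p=681, q=29

681/29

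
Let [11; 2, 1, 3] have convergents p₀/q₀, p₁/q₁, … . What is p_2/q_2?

Using pₖ = aₖpₖ₋₁ + pₖ₋₂, qₖ = aₖqₖ₋₁ + qₖ₋₂ (with p₋₁=1, p₋₂=0, q₋₁=0, q₋₂=1):
  k=0: a=11, p=11, q=1
  k=1: a=2, p=23, q=2
  k=2: a=1, p=34, q=3

34/3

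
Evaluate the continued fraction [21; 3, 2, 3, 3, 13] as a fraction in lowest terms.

22377/1051

Using pₖ = aₖpₖ₋₁ + pₖ₋₂ and qₖ = aₖqₖ₋₁ + qₖ₋₂:
  k=0: a=21, p=21, q=1
  k=1: a=3, p=64, q=3
  k=2: a=2, p=149, q=7
  k=3: a=3, p=511, q=24
  k=4: a=3, p=1682, q=79
  k=5: a=13, p=22377, q=1051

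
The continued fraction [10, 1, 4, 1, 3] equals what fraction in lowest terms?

Fold from the inside: start with 3/1.
  1 + 1/3 = 4/3
  4 + 3/4 = 19/4
  1 + 4/19 = 23/19
  10 + 19/23 = 249/23

249/23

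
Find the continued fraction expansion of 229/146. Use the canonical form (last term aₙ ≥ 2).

229 = 1*146 + 83
146 = 1*83 + 63
83 = 1*63 + 20
63 = 3*20 + 3
20 = 6*3 + 2
3 = 1*2 + 1
2 = 2*1 + 0  (stop)
So 229/146 = [1; 1, 1, 3, 6, 1, 2].

[1; 1, 1, 3, 6, 1, 2]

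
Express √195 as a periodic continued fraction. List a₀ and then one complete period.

[13; 1, 26]

a₀ = ⌊√195⌋ = 13.
With m₀=0, d₀=1 and mₖ₊₁ = dₖaₖ − mₖ, dₖ₊₁ = (n − mₖ₊₁²)/dₖ, aₖ₊₁ = ⌊(a₀+mₖ₊₁)/dₖ₊₁⌋:
  k=1: m=13, d=26, a=1
  k=2: m=13, d=1, a=26
d=1 and a=2a₀=26 at k=2, so the next step gives (m, d) = (13, 26) again — its k=1 value — and the period has length 2.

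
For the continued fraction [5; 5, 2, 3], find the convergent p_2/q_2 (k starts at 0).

57/11

Using pₖ = aₖpₖ₋₁ + pₖ₋₂, qₖ = aₖqₖ₋₁ + qₖ₋₂ (with p₋₁=1, p₋₂=0, q₋₁=0, q₋₂=1):
  k=0: a=5, p=5, q=1
  k=1: a=5, p=26, q=5
  k=2: a=2, p=57, q=11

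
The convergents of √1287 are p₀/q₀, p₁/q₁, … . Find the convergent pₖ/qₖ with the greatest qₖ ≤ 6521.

164737/4592

√1287 = [35; 1, 6, 1, 70, …] (period length 4).
Convergents:
  p_0/q_0 = 35/1
  p_1/q_1 = 36/1
  p_2/q_2 = 251/7
  p_3/q_3 = 287/8
  p_4/q_4 = 20341/567
  p_5/q_5 = 20628/575
  p_6/q_6 = 144109/4017
  p_7/q_7 = 164737/4592
  p_8/q_8 = 11675699/325457
q_7 = 4592 ≤ 6521 < 325457 = q_8, so the answer is 164737/4592.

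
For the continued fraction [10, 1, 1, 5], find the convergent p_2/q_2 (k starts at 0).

21/2

Using pₖ = aₖpₖ₋₁ + pₖ₋₂, qₖ = aₖqₖ₋₁ + qₖ₋₂ (with p₋₁=1, p₋₂=0, q₋₁=0, q₋₂=1):
  k=0: a=10, p=10, q=1
  k=1: a=1, p=11, q=1
  k=2: a=1, p=21, q=2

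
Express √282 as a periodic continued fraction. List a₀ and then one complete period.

a₀ = ⌊√282⌋ = 16.

[16; 1, 3, 1, 4, 1, 3, 1, 32]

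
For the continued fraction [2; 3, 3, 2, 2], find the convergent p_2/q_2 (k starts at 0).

Using pₖ = aₖpₖ₋₁ + pₖ₋₂, qₖ = aₖqₖ₋₁ + qₖ₋₂ (with p₋₁=1, p₋₂=0, q₋₁=0, q₋₂=1):
  k=0: a=2, p=2, q=1
  k=1: a=3, p=7, q=3
  k=2: a=3, p=23, q=10

23/10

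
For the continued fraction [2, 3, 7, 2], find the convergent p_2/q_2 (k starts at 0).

51/22

Using pₖ = aₖpₖ₋₁ + pₖ₋₂, qₖ = aₖqₖ₋₁ + qₖ₋₂ (with p₋₁=1, p₋₂=0, q₋₁=0, q₋₂=1):
  k=0: a=2, p=2, q=1
  k=1: a=3, p=7, q=3
  k=2: a=7, p=51, q=22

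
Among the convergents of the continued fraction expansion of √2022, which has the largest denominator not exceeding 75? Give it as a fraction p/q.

1349/30

√2022 = [44; 1, 28, 1, 88, …] (period length 4).
Convergents:
  p_0/q_0 = 44/1
  p_1/q_1 = 45/1
  p_2/q_2 = 1304/29
  p_3/q_3 = 1349/30
  p_4/q_4 = 120016/2669
q_3 = 30 ≤ 75 < 2669 = q_4, so the answer is 1349/30.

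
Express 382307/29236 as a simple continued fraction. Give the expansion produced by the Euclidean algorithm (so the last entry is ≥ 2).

[13; 13, 17, 2, 1, 4, 9]

382307 = 13*29236 + 2239
29236 = 13*2239 + 129
2239 = 17*129 + 46
129 = 2*46 + 37
46 = 1*37 + 9
37 = 4*9 + 1
9 = 9*1 + 0  (stop)
So 382307/29236 = [13; 13, 17, 2, 1, 4, 9].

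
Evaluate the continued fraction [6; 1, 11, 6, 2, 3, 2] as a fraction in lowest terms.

8661/1252

Fold from the inside: start with 2/1.
  3 + 1/2 = 7/2
  2 + 2/7 = 16/7
  6 + 7/16 = 103/16
  11 + 16/103 = 1149/103
  1 + 103/1149 = 1252/1149
  6 + 1149/1252 = 8661/1252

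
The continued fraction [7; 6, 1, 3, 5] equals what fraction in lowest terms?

1015/142

Fold from the inside: start with 5/1.
  3 + 1/5 = 16/5
  1 + 5/16 = 21/16
  6 + 16/21 = 142/21
  7 + 21/142 = 1015/142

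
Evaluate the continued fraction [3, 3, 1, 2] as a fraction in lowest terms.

Using pₖ = aₖpₖ₋₁ + pₖ₋₂ and qₖ = aₖqₖ₋₁ + qₖ₋₂:
  k=0: a=3, p=3, q=1
  k=1: a=3, p=10, q=3
  k=2: a=1, p=13, q=4
  k=3: a=2, p=36, q=11

36/11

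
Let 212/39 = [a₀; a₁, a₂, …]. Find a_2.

212 = 5·39 + 17   →  a_0 = 5
39 = 2·17 + 5   →  a_1 = 2
17 = 3·5 + 2   →  a_2 = 3

3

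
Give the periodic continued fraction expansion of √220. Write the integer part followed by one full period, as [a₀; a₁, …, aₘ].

a₀ = ⌊√220⌋ = 14.
With m₀=0, d₀=1 and mₖ₊₁ = dₖaₖ − mₖ, dₖ₊₁ = (n − mₖ₊₁²)/dₖ, aₖ₊₁ = ⌊(a₀+mₖ₊₁)/dₖ₊₁⌋:
  k=1: m=14, d=24, a=1
  k=2: m=10, d=5, a=4
  k=3: m=10, d=24, a=1
  k=4: m=14, d=1, a=28
d=1 and a=2a₀=28 at k=4, so the next step gives (m, d) = (14, 24) again — its k=1 value — and the period has length 4.

[14; 1, 4, 1, 28]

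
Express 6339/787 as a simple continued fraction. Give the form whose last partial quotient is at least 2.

[8; 18, 3, 3, 4]

6339 = 8·787 + 43
787 = 18·43 + 13
43 = 3·13 + 4
13 = 3·4 + 1
4 = 4·1 + 0  (stop)
So 6339/787 = [8; 18, 3, 3, 4].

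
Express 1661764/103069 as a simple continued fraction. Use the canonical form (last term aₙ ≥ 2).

[16; 8, 7, 13, 17, 8]

1661764 = 16·103069 + 12660
103069 = 8·12660 + 1789
12660 = 7·1789 + 137
1789 = 13·137 + 8
137 = 17·8 + 1
8 = 8·1 + 0  (stop)
So 1661764/103069 = [16; 8, 7, 13, 17, 8].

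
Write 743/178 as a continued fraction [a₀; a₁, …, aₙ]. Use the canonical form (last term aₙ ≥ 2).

743 = 4·178 + 31
178 = 5·31 + 23
31 = 1·23 + 8
23 = 2·8 + 7
8 = 1·7 + 1
7 = 7·1 + 0  (stop)
So 743/178 = [4; 5, 1, 2, 1, 7].

[4; 5, 1, 2, 1, 7]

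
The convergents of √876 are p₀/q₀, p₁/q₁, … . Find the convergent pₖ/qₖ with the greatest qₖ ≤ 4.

√876 = [29; 1, 1, 2, 14, 2, 1, 1, 58, …] (period length 8).
Convergents:
  p_0/q_0 = 29/1
  p_1/q_1 = 30/1
  p_2/q_2 = 59/2
  p_3/q_3 = 148/5
q_2 = 2 ≤ 4 < 5 = q_3, so the answer is 59/2.

59/2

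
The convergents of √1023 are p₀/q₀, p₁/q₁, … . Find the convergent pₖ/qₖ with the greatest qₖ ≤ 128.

2047/64

√1023 = [31; 1, 62, …] (period length 2).
Convergents:
  p_0/q_0 = 31/1
  p_1/q_1 = 32/1
  p_2/q_2 = 2015/63
  p_3/q_3 = 2047/64
  p_4/q_4 = 128929/4031
q_3 = 64 ≤ 128 < 4031 = q_4, so the answer is 2047/64.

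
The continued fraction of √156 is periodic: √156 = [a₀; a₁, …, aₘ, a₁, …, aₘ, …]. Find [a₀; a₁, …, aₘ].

[12; 2, 24]

a₀ = ⌊√156⌋ = 12.
With m₀=0, d₀=1 and mₖ₊₁ = dₖaₖ − mₖ, dₖ₊₁ = (n − mₖ₊₁²)/dₖ, aₖ₊₁ = ⌊(a₀+mₖ₊₁)/dₖ₊₁⌋:
  k=1: m=12, d=12, a=2
  k=2: m=12, d=1, a=24
d=1 and a=2a₀=24 at k=2, so the next step gives (m, d) = (12, 12) again — its k=1 value — and the period has length 2.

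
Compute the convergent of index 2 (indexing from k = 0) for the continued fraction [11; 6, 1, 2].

78/7

Using pₖ = aₖpₖ₋₁ + pₖ₋₂, qₖ = aₖqₖ₋₁ + qₖ₋₂ (with p₋₁=1, p₋₂=0, q₋₁=0, q₋₂=1):
  k=0: a=11, p=11, q=1
  k=1: a=6, p=67, q=6
  k=2: a=1, p=78, q=7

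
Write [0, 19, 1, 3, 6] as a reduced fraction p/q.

25/494

Using pₖ = aₖpₖ₋₁ + pₖ₋₂ and qₖ = aₖqₖ₋₁ + qₖ₋₂:
  k=0: a=0, p=0, q=1
  k=1: a=19, p=1, q=19
  k=2: a=1, p=1, q=20
  k=3: a=3, p=4, q=79
  k=4: a=6, p=25, q=494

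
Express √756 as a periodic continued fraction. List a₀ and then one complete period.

a₀ = ⌊√756⌋ = 27.
With m₀=0, d₀=1 and mₖ₊₁ = dₖaₖ − mₖ, dₖ₊₁ = (n − mₖ₊₁²)/dₖ, aₖ₊₁ = ⌊(a₀+mₖ₊₁)/dₖ₊₁⌋:
  k=1: m=27, d=27, a=2
  k=2: m=27, d=1, a=54
d=1 and a=2a₀=54 at k=2, so the next step gives (m, d) = (27, 27) again — its k=1 value — and the period has length 2.

[27; 2, 54]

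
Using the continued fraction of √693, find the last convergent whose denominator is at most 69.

1053/40

√693 = [26; 3, 12, 1, 4, 1, 12, 3, 52, …] (period length 8).
Convergents:
  p_0/q_0 = 26/1
  p_1/q_1 = 79/3
  p_2/q_2 = 974/37
  p_3/q_3 = 1053/40
  p_4/q_4 = 5186/197
q_3 = 40 ≤ 69 < 197 = q_4, so the answer is 1053/40.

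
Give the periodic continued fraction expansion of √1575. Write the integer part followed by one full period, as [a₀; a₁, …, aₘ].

[39; 1, 2, 5, 2, 1, 78]

a₀ = ⌊√1575⌋ = 39.
With m₀=0, d₀=1 and mₖ₊₁ = dₖaₖ − mₖ, dₖ₊₁ = (n − mₖ₊₁²)/dₖ, aₖ₊₁ = ⌊(a₀+mₖ₊₁)/dₖ₊₁⌋:
  k=1: m=39, d=54, a=1
  k=2: m=15, d=25, a=2
  k=3: m=35, d=14, a=5
  k=4: m=35, d=25, a=2
  k=5: m=15, d=54, a=1
  k=6: m=39, d=1, a=78
d=1 and a=2a₀=78 at k=6, so the next step gives (m, d) = (39, 54) again — its k=1 value — and the period has length 6.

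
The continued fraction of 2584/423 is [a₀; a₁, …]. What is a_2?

2584 = 6·423 + 46   →  a_0 = 6
423 = 9·46 + 9   →  a_1 = 9
46 = 5·9 + 1   →  a_2 = 5

5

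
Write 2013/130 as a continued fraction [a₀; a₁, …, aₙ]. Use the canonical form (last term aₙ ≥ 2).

[15; 2, 15, 1, 3]

2013 = 15×130 + 63
130 = 2×63 + 4
63 = 15×4 + 3
4 = 1×3 + 1
3 = 3×1 + 0  (stop)
So 2013/130 = [15; 2, 15, 1, 3].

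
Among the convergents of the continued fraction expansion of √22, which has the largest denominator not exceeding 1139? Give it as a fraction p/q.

1909/407

√22 = [4; 1, 2, 4, 2, 1, 8, …] (period length 6).
Convergents:
  p_0/q_0 = 4/1
  p_1/q_1 = 5/1
  p_2/q_2 = 14/3
  p_3/q_3 = 61/13
  p_4/q_4 = 136/29
  p_5/q_5 = 197/42
  p_6/q_6 = 1712/365
  p_7/q_7 = 1909/407
  p_8/q_8 = 5530/1179
q_7 = 407 ≤ 1139 < 1179 = q_8, so the answer is 1909/407.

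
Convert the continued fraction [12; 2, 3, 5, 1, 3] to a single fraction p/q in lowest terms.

2101/169

Fold from the inside: start with 3/1.
  1 + 1/3 = 4/3
  5 + 3/4 = 23/4
  3 + 4/23 = 73/23
  2 + 23/73 = 169/73
  12 + 73/169 = 2101/169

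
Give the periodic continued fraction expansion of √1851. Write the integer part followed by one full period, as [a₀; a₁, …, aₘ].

a₀ = ⌊√1851⌋ = 43.

[43; 43, 86]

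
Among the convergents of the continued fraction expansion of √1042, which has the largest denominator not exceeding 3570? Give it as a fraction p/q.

51874/1607

√1042 = [32; 3, 1, 1, 3, 64, …] (period length 5).
Convergents:
  p_0/q_0 = 32/1
  p_1/q_1 = 97/3
  p_2/q_2 = 129/4
  p_3/q_3 = 226/7
  p_4/q_4 = 807/25
  p_5/q_5 = 51874/1607
  p_6/q_6 = 156429/4846
q_5 = 1607 ≤ 3570 < 4846 = q_6, so the answer is 51874/1607.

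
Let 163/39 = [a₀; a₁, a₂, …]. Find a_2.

163 = 4·39 + 7   →  a_0 = 4
39 = 5·7 + 4   →  a_1 = 5
7 = 1·4 + 3   →  a_2 = 1

1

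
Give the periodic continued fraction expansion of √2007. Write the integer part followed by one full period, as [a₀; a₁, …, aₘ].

a₀ = ⌊√2007⌋ = 44.
With m₀=0, d₀=1 and mₖ₊₁ = dₖaₖ − mₖ, dₖ₊₁ = (n − mₖ₊₁²)/dₖ, aₖ₊₁ = ⌊(a₀+mₖ₊₁)/dₖ₊₁⌋:
  k=1: m=44, d=71, a=1
  k=2: m=27, d=18, a=3
  k=3: m=27, d=71, a=1
  k=4: m=44, d=1, a=88
d=1 and a=2a₀=88 at k=4, so the next step gives (m, d) = (44, 71) again — its k=1 value — and the period has length 4.

[44; 1, 3, 1, 88]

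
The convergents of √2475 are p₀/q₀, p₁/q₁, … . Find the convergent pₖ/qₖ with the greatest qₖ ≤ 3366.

79201/1592

√2475 = [49; 1, 2, 1, 98, …] (period length 4).
Convergents:
  p_0/q_0 = 49/1
  p_1/q_1 = 50/1
  p_2/q_2 = 149/3
  p_3/q_3 = 199/4
  p_4/q_4 = 19651/395
  p_5/q_5 = 19850/399
  p_6/q_6 = 59351/1193
  p_7/q_7 = 79201/1592
  p_8/q_8 = 7821049/157209
q_7 = 1592 ≤ 3366 < 157209 = q_8, so the answer is 79201/1592.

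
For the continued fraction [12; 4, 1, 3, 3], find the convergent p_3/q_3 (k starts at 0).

Using pₖ = aₖpₖ₋₁ + pₖ₋₂, qₖ = aₖqₖ₋₁ + qₖ₋₂ (with p₋₁=1, p₋₂=0, q₋₁=0, q₋₂=1):
  k=0: a=12, p=12, q=1
  k=1: a=4, p=49, q=4
  k=2: a=1, p=61, q=5
  k=3: a=3, p=232, q=19

232/19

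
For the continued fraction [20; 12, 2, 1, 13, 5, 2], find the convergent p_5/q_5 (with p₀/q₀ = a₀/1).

Using pₖ = aₖpₖ₋₁ + pₖ₋₂, qₖ = aₖqₖ₋₁ + qₖ₋₂ (with p₋₁=1, p₋₂=0, q₋₁=0, q₋₂=1):
  k=0: a=20, p=20, q=1
  k=1: a=12, p=241, q=12
  k=2: a=2, p=502, q=25
  k=3: a=1, p=743, q=37
  k=4: a=13, p=10161, q=506
  k=5: a=5, p=51548, q=2567

51548/2567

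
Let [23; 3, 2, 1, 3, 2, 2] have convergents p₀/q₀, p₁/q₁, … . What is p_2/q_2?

Using pₖ = aₖpₖ₋₁ + pₖ₋₂, qₖ = aₖqₖ₋₁ + qₖ₋₂ (with p₋₁=1, p₋₂=0, q₋₁=0, q₋₂=1):
  k=0: a=23, p=23, q=1
  k=1: a=3, p=70, q=3
  k=2: a=2, p=163, q=7

163/7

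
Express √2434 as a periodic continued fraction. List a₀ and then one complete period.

a₀ = ⌊√2434⌋ = 49.
With m₀=0, d₀=1 and mₖ₊₁ = dₖaₖ − mₖ, dₖ₊₁ = (n − mₖ₊₁²)/dₖ, aₖ₊₁ = ⌊(a₀+mₖ₊₁)/dₖ₊₁⌋:
  k=1: m=49, d=33, a=2
  k=2: m=17, d=65, a=1
  k=3: m=48, d=2, a=48
  k=4: m=48, d=65, a=1
  k=5: m=17, d=33, a=2
  k=6: m=49, d=1, a=98
d=1 and a=2a₀=98 at k=6, so the next step gives (m, d) = (49, 33) again — its k=1 value — and the period has length 6.

[49; 2, 1, 48, 1, 2, 98]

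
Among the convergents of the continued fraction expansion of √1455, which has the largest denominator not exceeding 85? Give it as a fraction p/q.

√1455 = [38; 6, 1, 11, 1, 6, 76, …] (period length 6).
Convergents:
  p_0/q_0 = 38/1
  p_1/q_1 = 229/6
  p_2/q_2 = 267/7
  p_3/q_3 = 3166/83
  p_4/q_4 = 3433/90
q_3 = 83 ≤ 85 < 90 = q_4, so the answer is 3166/83.

3166/83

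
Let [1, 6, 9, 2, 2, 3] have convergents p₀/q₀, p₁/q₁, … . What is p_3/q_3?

135/116

Using pₖ = aₖpₖ₋₁ + pₖ₋₂, qₖ = aₖqₖ₋₁ + qₖ₋₂ (with p₋₁=1, p₋₂=0, q₋₁=0, q₋₂=1):
  k=0: a=1, p=1, q=1
  k=1: a=6, p=7, q=6
  k=2: a=9, p=64, q=55
  k=3: a=2, p=135, q=116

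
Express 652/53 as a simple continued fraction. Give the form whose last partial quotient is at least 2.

[12; 3, 3, 5]

652 = 12·53 + 16
53 = 3·16 + 5
16 = 3·5 + 1
5 = 5·1 + 0  (stop)
So 652/53 = [12; 3, 3, 5].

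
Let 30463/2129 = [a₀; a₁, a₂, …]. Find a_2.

4

30463 = 14·2129 + 657   →  a_0 = 14
2129 = 3·657 + 158   →  a_1 = 3
657 = 4·158 + 25   →  a_2 = 4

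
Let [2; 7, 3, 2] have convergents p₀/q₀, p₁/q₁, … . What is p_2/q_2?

Using pₖ = aₖpₖ₋₁ + pₖ₋₂, qₖ = aₖqₖ₋₁ + qₖ₋₂ (with p₋₁=1, p₋₂=0, q₋₁=0, q₋₂=1):
  k=0: a=2, p=2, q=1
  k=1: a=7, p=15, q=7
  k=2: a=3, p=47, q=22

47/22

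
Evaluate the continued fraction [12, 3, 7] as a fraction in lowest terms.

Fold from the inside: start with 7/1.
  3 + 1/7 = 22/7
  12 + 7/22 = 271/22

271/22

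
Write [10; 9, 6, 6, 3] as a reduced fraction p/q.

Fold from the inside: start with 3/1.
  6 + 1/3 = 19/3
  6 + 3/19 = 117/19
  9 + 19/117 = 1072/117
  10 + 117/1072 = 10837/1072

10837/1072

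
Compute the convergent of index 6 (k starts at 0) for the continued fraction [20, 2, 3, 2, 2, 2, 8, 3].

16165/791

Using pₖ = aₖpₖ₋₁ + pₖ₋₂, qₖ = aₖqₖ₋₁ + qₖ₋₂ (with p₋₁=1, p₋₂=0, q₋₁=0, q₋₂=1):
  k=0: a=20, p=20, q=1
  k=1: a=2, p=41, q=2
  k=2: a=3, p=143, q=7
  k=3: a=2, p=327, q=16
  k=4: a=2, p=797, q=39
  k=5: a=2, p=1921, q=94
  k=6: a=8, p=16165, q=791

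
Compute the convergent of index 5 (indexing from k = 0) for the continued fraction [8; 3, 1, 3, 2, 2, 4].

Using pₖ = aₖpₖ₋₁ + pₖ₋₂, qₖ = aₖqₖ₋₁ + qₖ₋₂ (with p₋₁=1, p₋₂=0, q₋₁=0, q₋₂=1):
  k=0: a=8, p=8, q=1
  k=1: a=3, p=25, q=3
  k=2: a=1, p=33, q=4
  k=3: a=3, p=124, q=15
  k=4: a=2, p=281, q=34
  k=5: a=2, p=686, q=83

686/83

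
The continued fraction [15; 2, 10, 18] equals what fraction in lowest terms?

Using pₖ = aₖpₖ₋₁ + pₖ₋₂ and qₖ = aₖqₖ₋₁ + qₖ₋₂:
  k=0: a=15, p=15, q=1
  k=1: a=2, p=31, q=2
  k=2: a=10, p=325, q=21
  k=3: a=18, p=5881, q=380

5881/380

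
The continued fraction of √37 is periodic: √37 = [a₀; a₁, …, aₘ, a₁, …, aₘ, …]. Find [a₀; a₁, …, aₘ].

[6; 12]

a₀ = ⌊√37⌋ = 6.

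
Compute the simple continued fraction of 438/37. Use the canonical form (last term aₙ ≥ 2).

438 = 11×37 + 31
37 = 1×31 + 6
31 = 5×6 + 1
6 = 6×1 + 0  (stop)
So 438/37 = [11; 1, 5, 6].

[11; 1, 5, 6]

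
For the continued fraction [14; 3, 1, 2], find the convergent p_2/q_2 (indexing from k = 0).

Using pₖ = aₖpₖ₋₁ + pₖ₋₂, qₖ = aₖqₖ₋₁ + qₖ₋₂ (with p₋₁=1, p₋₂=0, q₋₁=0, q₋₂=1):
  k=0: a=14, p=14, q=1
  k=1: a=3, p=43, q=3
  k=2: a=1, p=57, q=4

57/4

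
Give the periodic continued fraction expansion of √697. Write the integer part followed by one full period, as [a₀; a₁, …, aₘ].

a₀ = ⌊√697⌋ = 26.
With m₀=0, d₀=1 and mₖ₊₁ = dₖaₖ − mₖ, dₖ₊₁ = (n − mₖ₊₁²)/dₖ, aₖ₊₁ = ⌊(a₀+mₖ₊₁)/dₖ₊₁⌋:
  k=1: m=26, d=21, a=2
  k=2: m=16, d=21, a=2
  k=3: m=26, d=1, a=52
d=1 and a=2a₀=52 at k=3, so the next step gives (m, d) = (26, 21) again — its k=1 value — and the period has length 3.

[26; 2, 2, 52]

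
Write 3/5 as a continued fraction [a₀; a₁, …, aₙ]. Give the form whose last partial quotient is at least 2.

[0; 1, 1, 2]

3 = 0×5 + 3
5 = 1×3 + 2
3 = 1×2 + 1
2 = 2×1 + 0  (stop)
So 3/5 = [0; 1, 1, 2].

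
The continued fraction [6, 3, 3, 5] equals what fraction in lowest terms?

334/53

Fold from the inside: start with 5/1.
  3 + 1/5 = 16/5
  3 + 5/16 = 53/16
  6 + 16/53 = 334/53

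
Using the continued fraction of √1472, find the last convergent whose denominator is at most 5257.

176947/4612

√1472 = [38; 2, 1, 2, 1, 2, 76, …] (period length 6).
Convergents:
  p_0/q_0 = 38/1
  p_1/q_1 = 77/2
  p_2/q_2 = 115/3
  p_3/q_3 = 307/8
  p_4/q_4 = 422/11
  p_5/q_5 = 1151/30
  p_6/q_6 = 87898/2291
  p_7/q_7 = 176947/4612
  p_8/q_8 = 264845/6903
q_7 = 4612 ≤ 5257 < 6903 = q_8, so the answer is 176947/4612.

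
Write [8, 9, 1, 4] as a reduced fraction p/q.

397/49

Fold from the inside: start with 4/1.
  1 + 1/4 = 5/4
  9 + 4/5 = 49/5
  8 + 5/49 = 397/49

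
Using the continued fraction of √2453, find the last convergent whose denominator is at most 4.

99/2

√2453 = [49; 1, 1, 8, 1, 1, 98, …] (period length 6).
Convergents:
  p_0/q_0 = 49/1
  p_1/q_1 = 50/1
  p_2/q_2 = 99/2
  p_3/q_3 = 842/17
q_2 = 2 ≤ 4 < 17 = q_3, so the answer is 99/2.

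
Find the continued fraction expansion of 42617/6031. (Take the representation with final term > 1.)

[7; 15, 12, 1, 9, 3]

42617 = 7*6031 + 400
6031 = 15*400 + 31
400 = 12*31 + 28
31 = 1*28 + 3
28 = 9*3 + 1
3 = 3*1 + 0  (stop)
So 42617/6031 = [7; 15, 12, 1, 9, 3].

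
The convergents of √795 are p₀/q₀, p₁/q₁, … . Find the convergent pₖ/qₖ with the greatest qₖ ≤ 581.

6626/235

√795 = [28; 5, 9, 5, 56, …] (period length 4).
Convergents:
  p_0/q_0 = 28/1
  p_1/q_1 = 141/5
  p_2/q_2 = 1297/46
  p_3/q_3 = 6626/235
  p_4/q_4 = 372353/13206
q_3 = 235 ≤ 581 < 13206 = q_4, so the answer is 6626/235.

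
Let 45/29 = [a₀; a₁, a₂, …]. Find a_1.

45 = 1·29 + 16   →  a_0 = 1
29 = 1·16 + 13   →  a_1 = 1

1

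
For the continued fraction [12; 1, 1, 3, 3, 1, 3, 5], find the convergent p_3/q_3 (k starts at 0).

88/7

Using pₖ = aₖpₖ₋₁ + pₖ₋₂, qₖ = aₖqₖ₋₁ + qₖ₋₂ (with p₋₁=1, p₋₂=0, q₋₁=0, q₋₂=1):
  k=0: a=12, p=12, q=1
  k=1: a=1, p=13, q=1
  k=2: a=1, p=25, q=2
  k=3: a=3, p=88, q=7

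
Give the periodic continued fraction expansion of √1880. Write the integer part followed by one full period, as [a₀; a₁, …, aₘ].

[43; 2, 1, 3, 1, 2, 86]

a₀ = ⌊√1880⌋ = 43.
With m₀=0, d₀=1 and mₖ₊₁ = dₖaₖ − mₖ, dₖ₊₁ = (n − mₖ₊₁²)/dₖ, aₖ₊₁ = ⌊(a₀+mₖ₊₁)/dₖ₊₁⌋:
  k=1: m=43, d=31, a=2
  k=2: m=19, d=49, a=1
  k=3: m=30, d=20, a=3
  k=4: m=30, d=49, a=1
  k=5: m=19, d=31, a=2
  k=6: m=43, d=1, a=86
d=1 and a=2a₀=86 at k=6, so the next step gives (m, d) = (43, 31) again — its k=1 value — and the period has length 6.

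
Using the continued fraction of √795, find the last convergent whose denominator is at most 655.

6626/235

√795 = [28; 5, 9, 5, 56, …] (period length 4).
Convergents:
  p_0/q_0 = 28/1
  p_1/q_1 = 141/5
  p_2/q_2 = 1297/46
  p_3/q_3 = 6626/235
  p_4/q_4 = 372353/13206
q_3 = 235 ≤ 655 < 13206 = q_4, so the answer is 6626/235.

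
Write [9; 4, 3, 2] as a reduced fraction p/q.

277/30

Fold from the inside: start with 2/1.
  3 + 1/2 = 7/2
  4 + 2/7 = 30/7
  9 + 7/30 = 277/30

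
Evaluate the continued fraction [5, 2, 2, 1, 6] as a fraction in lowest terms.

Using pₖ = aₖpₖ₋₁ + pₖ₋₂ and qₖ = aₖqₖ₋₁ + qₖ₋₂:
  k=0: a=5, p=5, q=1
  k=1: a=2, p=11, q=2
  k=2: a=2, p=27, q=5
  k=3: a=1, p=38, q=7
  k=4: a=6, p=255, q=47

255/47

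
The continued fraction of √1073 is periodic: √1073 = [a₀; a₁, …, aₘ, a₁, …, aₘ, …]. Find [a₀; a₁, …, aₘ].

a₀ = ⌊√1073⌋ = 32.
With m₀=0, d₀=1 and mₖ₊₁ = dₖaₖ − mₖ, dₖ₊₁ = (n − mₖ₊₁²)/dₖ, aₖ₊₁ = ⌊(a₀+mₖ₊₁)/dₖ₊₁⌋:
  k=1: m=32, d=49, a=1
  k=2: m=17, d=16, a=3
  k=3: m=31, d=7, a=9
  k=4: m=32, d=7, a=9
  k=5: m=31, d=16, a=3
  k=6: m=17, d=49, a=1
  k=7: m=32, d=1, a=64
d=1 and a=2a₀=64 at k=7, so the next step gives (m, d) = (32, 49) again — its k=1 value — and the period has length 7.

[32; 1, 3, 9, 9, 3, 1, 64]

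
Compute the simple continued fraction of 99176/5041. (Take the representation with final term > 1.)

99176 = 19*5041 + 3397
5041 = 1*3397 + 1644
3397 = 2*1644 + 109
1644 = 15*109 + 9
109 = 12*9 + 1
9 = 9*1 + 0  (stop)
So 99176/5041 = [19; 1, 2, 15, 12, 9].

[19; 1, 2, 15, 12, 9]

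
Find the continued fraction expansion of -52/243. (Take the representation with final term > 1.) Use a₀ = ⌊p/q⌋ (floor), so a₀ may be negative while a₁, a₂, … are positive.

-52 = -1×243 + 191
243 = 1×191 + 52
191 = 3×52 + 35
52 = 1×35 + 17
35 = 2×17 + 1
17 = 17×1 + 0  (stop)
So -52/243 = [-1; 1, 3, 1, 2, 17].

[-1; 1, 3, 1, 2, 17]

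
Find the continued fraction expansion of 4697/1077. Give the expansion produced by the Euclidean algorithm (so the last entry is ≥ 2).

4697 = 4·1077 + 389
1077 = 2·389 + 299
389 = 1·299 + 90
299 = 3·90 + 29
90 = 3·29 + 3
29 = 9·3 + 2
3 = 1·2 + 1
2 = 2·1 + 0  (stop)
So 4697/1077 = [4; 2, 1, 3, 3, 9, 1, 2].

[4; 2, 1, 3, 3, 9, 1, 2]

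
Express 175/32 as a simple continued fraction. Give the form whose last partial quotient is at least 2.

[5; 2, 7, 2]

175 = 5·32 + 15
32 = 2·15 + 2
15 = 7·2 + 1
2 = 2·1 + 0  (stop)
So 175/32 = [5; 2, 7, 2].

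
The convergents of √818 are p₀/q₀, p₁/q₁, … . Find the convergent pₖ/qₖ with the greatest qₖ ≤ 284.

8094/283

√818 = [28; 1, 1, 1, 1, 56, …] (period length 5).
Convergents:
  p_0/q_0 = 28/1
  p_1/q_1 = 29/1
  p_2/q_2 = 57/2
  p_3/q_3 = 86/3
  p_4/q_4 = 143/5
  p_5/q_5 = 8094/283
  p_6/q_6 = 8237/288
q_5 = 283 ≤ 284 < 288 = q_6, so the answer is 8094/283.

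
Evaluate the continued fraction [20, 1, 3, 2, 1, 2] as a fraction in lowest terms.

Using pₖ = aₖpₖ₋₁ + pₖ₋₂ and qₖ = aₖqₖ₋₁ + qₖ₋₂:
  k=0: a=20, p=20, q=1
  k=1: a=1, p=21, q=1
  k=2: a=3, p=83, q=4
  k=3: a=2, p=187, q=9
  k=4: a=1, p=270, q=13
  k=5: a=2, p=727, q=35

727/35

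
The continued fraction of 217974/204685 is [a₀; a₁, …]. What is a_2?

2

217974 = 1·204685 + 13289   →  a_0 = 1
204685 = 15·13289 + 5350   →  a_1 = 15
13289 = 2·5350 + 2589   →  a_2 = 2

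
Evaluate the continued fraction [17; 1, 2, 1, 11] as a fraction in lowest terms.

834/47

Using pₖ = aₖpₖ₋₁ + pₖ₋₂ and qₖ = aₖqₖ₋₁ + qₖ₋₂:
  k=0: a=17, p=17, q=1
  k=1: a=1, p=18, q=1
  k=2: a=2, p=53, q=3
  k=3: a=1, p=71, q=4
  k=4: a=11, p=834, q=47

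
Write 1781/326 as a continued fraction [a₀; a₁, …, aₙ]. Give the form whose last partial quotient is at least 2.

[5; 2, 6, 3, 2, 3]

1781 = 5·326 + 151
326 = 2·151 + 24
151 = 6·24 + 7
24 = 3·7 + 3
7 = 2·3 + 1
3 = 3·1 + 0  (stop)
So 1781/326 = [5; 2, 6, 3, 2, 3].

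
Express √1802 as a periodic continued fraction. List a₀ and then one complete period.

[42; 2, 4, 2, 84]

a₀ = ⌊√1802⌋ = 42.
With m₀=0, d₀=1 and mₖ₊₁ = dₖaₖ − mₖ, dₖ₊₁ = (n − mₖ₊₁²)/dₖ, aₖ₊₁ = ⌊(a₀+mₖ₊₁)/dₖ₊₁⌋:
  k=1: m=42, d=38, a=2
  k=2: m=34, d=17, a=4
  k=3: m=34, d=38, a=2
  k=4: m=42, d=1, a=84
d=1 and a=2a₀=84 at k=4, so the next step gives (m, d) = (42, 38) again — its k=1 value — and the period has length 4.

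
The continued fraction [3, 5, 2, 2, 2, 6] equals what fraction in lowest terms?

1328/417

Using pₖ = aₖpₖ₋₁ + pₖ₋₂ and qₖ = aₖqₖ₋₁ + qₖ₋₂:
  k=0: a=3, p=3, q=1
  k=1: a=5, p=16, q=5
  k=2: a=2, p=35, q=11
  k=3: a=2, p=86, q=27
  k=4: a=2, p=207, q=65
  k=5: a=6, p=1328, q=417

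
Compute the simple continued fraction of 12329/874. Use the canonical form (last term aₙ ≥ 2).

[14; 9, 2, 1, 1, 18]

12329 = 14·874 + 93
874 = 9·93 + 37
93 = 2·37 + 19
37 = 1·19 + 18
19 = 1·18 + 1
18 = 18·1 + 0  (stop)
So 12329/874 = [14; 9, 2, 1, 1, 18].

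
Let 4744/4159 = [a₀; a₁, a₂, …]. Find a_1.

7

4744 = 1·4159 + 585   →  a_0 = 1
4159 = 7·585 + 64   →  a_1 = 7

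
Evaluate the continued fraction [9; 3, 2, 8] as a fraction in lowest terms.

548/59

Fold from the inside: start with 8/1.
  2 + 1/8 = 17/8
  3 + 8/17 = 59/17
  9 + 17/59 = 548/59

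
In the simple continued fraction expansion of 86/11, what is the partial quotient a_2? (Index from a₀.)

86 = 7·11 + 9   →  a_0 = 7
11 = 1·9 + 2   →  a_1 = 1
9 = 4·2 + 1   →  a_2 = 4

4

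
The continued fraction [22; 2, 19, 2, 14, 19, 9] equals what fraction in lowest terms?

Fold from the inside: start with 9/1.
  19 + 1/9 = 172/9
  14 + 9/172 = 2417/172
  2 + 172/2417 = 5006/2417
  19 + 2417/5006 = 97531/5006
  2 + 5006/97531 = 200068/97531
  22 + 97531/200068 = 4499027/200068

4499027/200068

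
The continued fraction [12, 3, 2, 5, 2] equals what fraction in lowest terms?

Fold from the inside: start with 2/1.
  5 + 1/2 = 11/2
  2 + 2/11 = 24/11
  3 + 11/24 = 83/24
  12 + 24/83 = 1020/83

1020/83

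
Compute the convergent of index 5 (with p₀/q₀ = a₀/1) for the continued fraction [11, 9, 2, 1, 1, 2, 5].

1355/122

Using pₖ = aₖpₖ₋₁ + pₖ₋₂, qₖ = aₖqₖ₋₁ + qₖ₋₂ (with p₋₁=1, p₋₂=0, q₋₁=0, q₋₂=1):
  k=0: a=11, p=11, q=1
  k=1: a=9, p=100, q=9
  k=2: a=2, p=211, q=19
  k=3: a=1, p=311, q=28
  k=4: a=1, p=522, q=47
  k=5: a=2, p=1355, q=122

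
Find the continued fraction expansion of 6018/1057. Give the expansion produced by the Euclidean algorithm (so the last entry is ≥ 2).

6018 = 5×1057 + 733
1057 = 1×733 + 324
733 = 2×324 + 85
324 = 3×85 + 69
85 = 1×69 + 16
69 = 4×16 + 5
16 = 3×5 + 1
5 = 5×1 + 0  (stop)
So 6018/1057 = [5; 1, 2, 3, 1, 4, 3, 5].

[5; 1, 2, 3, 1, 4, 3, 5]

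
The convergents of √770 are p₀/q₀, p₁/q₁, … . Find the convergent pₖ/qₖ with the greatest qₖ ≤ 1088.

24641/888

√770 = [27; 1, 2, 1, 54, …] (period length 4).
Convergents:
  p_0/q_0 = 27/1
  p_1/q_1 = 28/1
  p_2/q_2 = 83/3
  p_3/q_3 = 111/4
  p_4/q_4 = 6077/219
  p_5/q_5 = 6188/223
  p_6/q_6 = 18453/665
  p_7/q_7 = 24641/888
  p_8/q_8 = 1349067/48617
q_7 = 888 ≤ 1088 < 48617 = q_8, so the answer is 24641/888.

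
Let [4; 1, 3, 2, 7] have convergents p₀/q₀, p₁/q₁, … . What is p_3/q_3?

43/9

Using pₖ = aₖpₖ₋₁ + pₖ₋₂, qₖ = aₖqₖ₋₁ + qₖ₋₂ (with p₋₁=1, p₋₂=0, q₋₁=0, q₋₂=1):
  k=0: a=4, p=4, q=1
  k=1: a=1, p=5, q=1
  k=2: a=3, p=19, q=4
  k=3: a=2, p=43, q=9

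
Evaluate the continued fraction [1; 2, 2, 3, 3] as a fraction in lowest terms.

Fold from the inside: start with 3/1.
  3 + 1/3 = 10/3
  2 + 3/10 = 23/10
  2 + 10/23 = 56/23
  1 + 23/56 = 79/56

79/56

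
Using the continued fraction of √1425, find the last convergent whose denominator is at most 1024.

√1425 = [37; 1, 2, 1, 74, …] (period length 4).
Convergents:
  p_0/q_0 = 37/1
  p_1/q_1 = 38/1
  p_2/q_2 = 113/3
  p_3/q_3 = 151/4
  p_4/q_4 = 11287/299
  p_5/q_5 = 11438/303
  p_6/q_6 = 34163/905
  p_7/q_7 = 45601/1208
q_6 = 905 ≤ 1024 < 1208 = q_7, so the answer is 34163/905.

34163/905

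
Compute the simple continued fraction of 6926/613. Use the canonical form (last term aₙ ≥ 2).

6926 = 11·613 + 183
613 = 3·183 + 64
183 = 2·64 + 55
64 = 1·55 + 9
55 = 6·9 + 1
9 = 9·1 + 0  (stop)
So 6926/613 = [11; 3, 2, 1, 6, 9].

[11; 3, 2, 1, 6, 9]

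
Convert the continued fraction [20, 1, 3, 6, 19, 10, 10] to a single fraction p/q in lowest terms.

1009534/48629

Using pₖ = aₖpₖ₋₁ + pₖ₋₂ and qₖ = aₖqₖ₋₁ + qₖ₋₂:
  k=0: a=20, p=20, q=1
  k=1: a=1, p=21, q=1
  k=2: a=3, p=83, q=4
  k=3: a=6, p=519, q=25
  k=4: a=19, p=9944, q=479
  k=5: a=10, p=99959, q=4815
  k=6: a=10, p=1009534, q=48629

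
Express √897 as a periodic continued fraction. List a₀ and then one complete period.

[29; 1, 18, 1, 58]

a₀ = ⌊√897⌋ = 29.
With m₀=0, d₀=1 and mₖ₊₁ = dₖaₖ − mₖ, dₖ₊₁ = (n − mₖ₊₁²)/dₖ, aₖ₊₁ = ⌊(a₀+mₖ₊₁)/dₖ₊₁⌋:
  k=1: m=29, d=56, a=1
  k=2: m=27, d=3, a=18
  k=3: m=27, d=56, a=1
  k=4: m=29, d=1, a=58
d=1 and a=2a₀=58 at k=4, so the next step gives (m, d) = (29, 56) again — its k=1 value — and the period has length 4.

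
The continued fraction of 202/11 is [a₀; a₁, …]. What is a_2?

202 = 18·11 + 4   →  a_0 = 18
11 = 2·4 + 3   →  a_1 = 2
4 = 1·3 + 1   →  a_2 = 1

1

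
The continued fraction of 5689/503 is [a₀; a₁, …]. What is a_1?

3

5689 = 11·503 + 156   →  a_0 = 11
503 = 3·156 + 35   →  a_1 = 3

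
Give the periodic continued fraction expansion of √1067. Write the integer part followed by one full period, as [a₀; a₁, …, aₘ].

a₀ = ⌊√1067⌋ = 32.

[32; 1, 1, 1, 64]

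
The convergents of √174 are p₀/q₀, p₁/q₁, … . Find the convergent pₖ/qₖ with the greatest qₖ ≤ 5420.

√174 = [13; 5, 4, 5, 26, …] (period length 4).
Convergents:
  p_0/q_0 = 13/1
  p_1/q_1 = 66/5
  p_2/q_2 = 277/21
  p_3/q_3 = 1451/110
  p_4/q_4 = 38003/2881
  p_5/q_5 = 191466/14515
q_4 = 2881 ≤ 5420 < 14515 = q_5, so the answer is 38003/2881.

38003/2881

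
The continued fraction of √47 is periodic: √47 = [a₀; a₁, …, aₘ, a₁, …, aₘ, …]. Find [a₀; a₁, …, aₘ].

[6; 1, 5, 1, 12]

a₀ = ⌊√47⌋ = 6.
With m₀=0, d₀=1 and mₖ₊₁ = dₖaₖ − mₖ, dₖ₊₁ = (n − mₖ₊₁²)/dₖ, aₖ₊₁ = ⌊(a₀+mₖ₊₁)/dₖ₊₁⌋:
  k=1: m=6, d=11, a=1
  k=2: m=5, d=2, a=5
  k=3: m=5, d=11, a=1
  k=4: m=6, d=1, a=12
d=1 and a=2a₀=12 at k=4, so the next step gives (m, d) = (6, 11) again — its k=1 value — and the period has length 4.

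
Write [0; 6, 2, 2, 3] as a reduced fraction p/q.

Fold from the inside: start with 3/1.
  2 + 1/3 = 7/3
  2 + 3/7 = 17/7
  6 + 7/17 = 109/17
  0 + 17/109 = 17/109

17/109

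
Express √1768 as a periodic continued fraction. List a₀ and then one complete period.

[42; 21, 84]

a₀ = ⌊√1768⌋ = 42.
With m₀=0, d₀=1 and mₖ₊₁ = dₖaₖ − mₖ, dₖ₊₁ = (n − mₖ₊₁²)/dₖ, aₖ₊₁ = ⌊(a₀+mₖ₊₁)/dₖ₊₁⌋:
  k=1: m=42, d=4, a=21
  k=2: m=42, d=1, a=84
d=1 and a=2a₀=84 at k=2, so the next step gives (m, d) = (42, 4) again — its k=1 value — and the period has length 2.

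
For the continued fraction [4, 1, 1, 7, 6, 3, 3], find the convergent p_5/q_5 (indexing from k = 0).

1319/291

Using pₖ = aₖpₖ₋₁ + pₖ₋₂, qₖ = aₖqₖ₋₁ + qₖ₋₂ (with p₋₁=1, p₋₂=0, q₋₁=0, q₋₂=1):
  k=0: a=4, p=4, q=1
  k=1: a=1, p=5, q=1
  k=2: a=1, p=9, q=2
  k=3: a=7, p=68, q=15
  k=4: a=6, p=417, q=92
  k=5: a=3, p=1319, q=291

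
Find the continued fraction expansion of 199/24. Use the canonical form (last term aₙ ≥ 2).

[8; 3, 2, 3]

199 = 8×24 + 7
24 = 3×7 + 3
7 = 2×3 + 1
3 = 3×1 + 0  (stop)
So 199/24 = [8; 3, 2, 3].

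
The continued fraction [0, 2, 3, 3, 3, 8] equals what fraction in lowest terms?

Fold from the inside: start with 8/1.
  3 + 1/8 = 25/8
  3 + 8/25 = 83/25
  3 + 25/83 = 274/83
  2 + 83/274 = 631/274
  0 + 274/631 = 274/631

274/631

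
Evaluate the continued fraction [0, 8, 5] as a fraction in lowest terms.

Using pₖ = aₖpₖ₋₁ + pₖ₋₂ and qₖ = aₖqₖ₋₁ + qₖ₋₂:
  k=0: a=0, p=0, q=1
  k=1: a=8, p=1, q=8
  k=2: a=5, p=5, q=41

5/41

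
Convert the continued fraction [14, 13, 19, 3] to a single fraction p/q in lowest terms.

Using pₖ = aₖpₖ₋₁ + pₖ₋₂ and qₖ = aₖqₖ₋₁ + qₖ₋₂:
  k=0: a=14, p=14, q=1
  k=1: a=13, p=183, q=13
  k=2: a=19, p=3491, q=248
  k=3: a=3, p=10656, q=757

10656/757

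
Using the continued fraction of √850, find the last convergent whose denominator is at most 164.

2449/84

√850 = [29; 6, 2, 6, 58, …] (period length 4).
Convergents:
  p_0/q_0 = 29/1
  p_1/q_1 = 175/6
  p_2/q_2 = 379/13
  p_3/q_3 = 2449/84
  p_4/q_4 = 142421/4885
q_3 = 84 ≤ 164 < 4885 = q_4, so the answer is 2449/84.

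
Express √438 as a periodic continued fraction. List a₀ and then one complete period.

[20; 1, 12, 1, 40]

a₀ = ⌊√438⌋ = 20.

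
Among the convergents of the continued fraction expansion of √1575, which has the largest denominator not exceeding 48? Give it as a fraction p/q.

1389/35

√1575 = [39; 1, 2, 5, 2, 1, 78, …] (period length 6).
Convergents:
  p_0/q_0 = 39/1
  p_1/q_1 = 40/1
  p_2/q_2 = 119/3
  p_3/q_3 = 635/16
  p_4/q_4 = 1389/35
  p_5/q_5 = 2024/51
q_4 = 35 ≤ 48 < 51 = q_5, so the answer is 1389/35.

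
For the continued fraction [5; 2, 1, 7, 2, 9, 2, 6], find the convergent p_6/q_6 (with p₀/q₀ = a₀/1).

Using pₖ = aₖpₖ₋₁ + pₖ₋₂, qₖ = aₖqₖ₋₁ + qₖ₋₂ (with p₋₁=1, p₋₂=0, q₋₁=0, q₋₂=1):
  k=0: a=5, p=5, q=1
  k=1: a=2, p=11, q=2
  k=2: a=1, p=16, q=3
  k=3: a=7, p=123, q=23
  k=4: a=2, p=262, q=49
  k=5: a=9, p=2481, q=464
  k=6: a=2, p=5224, q=977

5224/977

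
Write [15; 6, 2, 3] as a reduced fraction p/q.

682/45

Fold from the inside: start with 3/1.
  2 + 1/3 = 7/3
  6 + 3/7 = 45/7
  15 + 7/45 = 682/45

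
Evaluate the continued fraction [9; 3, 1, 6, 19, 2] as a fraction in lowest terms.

9824/1061

Fold from the inside: start with 2/1.
  19 + 1/2 = 39/2
  6 + 2/39 = 236/39
  1 + 39/236 = 275/236
  3 + 236/275 = 1061/275
  9 + 275/1061 = 9824/1061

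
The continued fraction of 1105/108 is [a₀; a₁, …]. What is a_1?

4

1105 = 10·108 + 25   →  a_0 = 10
108 = 4·25 + 8   →  a_1 = 4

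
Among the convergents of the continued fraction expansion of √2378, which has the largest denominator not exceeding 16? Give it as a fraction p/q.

√2378 = [48; 1, 3, 3, 1, 96, …] (period length 5).
Convergents:
  p_0/q_0 = 48/1
  p_1/q_1 = 49/1
  p_2/q_2 = 195/4
  p_3/q_3 = 634/13
  p_4/q_4 = 829/17
q_3 = 13 ≤ 16 < 17 = q_4, so the answer is 634/13.

634/13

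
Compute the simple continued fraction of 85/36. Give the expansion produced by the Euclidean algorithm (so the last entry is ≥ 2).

85 = 2*36 + 13
36 = 2*13 + 10
13 = 1*10 + 3
10 = 3*3 + 1
3 = 3*1 + 0  (stop)
So 85/36 = [2; 2, 1, 3, 3].

[2; 2, 1, 3, 3]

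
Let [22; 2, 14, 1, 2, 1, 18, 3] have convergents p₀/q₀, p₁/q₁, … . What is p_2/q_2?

652/29

Using pₖ = aₖpₖ₋₁ + pₖ₋₂, qₖ = aₖqₖ₋₁ + qₖ₋₂ (with p₋₁=1, p₋₂=0, q₋₁=0, q₋₂=1):
  k=0: a=22, p=22, q=1
  k=1: a=2, p=45, q=2
  k=2: a=14, p=652, q=29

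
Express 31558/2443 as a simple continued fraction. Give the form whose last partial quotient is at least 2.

[12; 1, 11, 6, 2, 15]

31558 = 12·2443 + 2242
2443 = 1·2242 + 201
2242 = 11·201 + 31
201 = 6·31 + 15
31 = 2·15 + 1
15 = 15·1 + 0  (stop)
So 31558/2443 = [12; 1, 11, 6, 2, 15].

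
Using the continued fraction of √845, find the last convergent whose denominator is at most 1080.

√845 = [29; 14, 1, 1, 14, 58, …] (period length 5).
Convergents:
  p_0/q_0 = 29/1
  p_1/q_1 = 407/14
  p_2/q_2 = 436/15
  p_3/q_3 = 843/29
  p_4/q_4 = 12238/421
  p_5/q_5 = 710647/24447
q_4 = 421 ≤ 1080 < 24447 = q_5, so the answer is 12238/421.

12238/421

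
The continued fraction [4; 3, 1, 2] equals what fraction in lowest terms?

47/11

Using pₖ = aₖpₖ₋₁ + pₖ₋₂ and qₖ = aₖqₖ₋₁ + qₖ₋₂:
  k=0: a=4, p=4, q=1
  k=1: a=3, p=13, q=3
  k=2: a=1, p=17, q=4
  k=3: a=2, p=47, q=11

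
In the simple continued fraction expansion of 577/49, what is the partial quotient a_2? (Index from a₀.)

3

577 = 11·49 + 38   →  a_0 = 11
49 = 1·38 + 11   →  a_1 = 1
38 = 3·11 + 5   →  a_2 = 3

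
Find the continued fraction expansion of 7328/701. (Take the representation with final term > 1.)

7328 = 10×701 + 318
701 = 2×318 + 65
318 = 4×65 + 58
65 = 1×58 + 7
58 = 8×7 + 2
7 = 3×2 + 1
2 = 2×1 + 0  (stop)
So 7328/701 = [10; 2, 4, 1, 8, 3, 2].

[10; 2, 4, 1, 8, 3, 2]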